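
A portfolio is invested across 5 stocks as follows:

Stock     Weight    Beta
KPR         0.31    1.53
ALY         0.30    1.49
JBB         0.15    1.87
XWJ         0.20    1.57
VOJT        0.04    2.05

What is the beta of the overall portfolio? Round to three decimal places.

β_P = Σ w_i β_i = 0.31×1.53 + 0.30×1.49 + 0.15×1.87 + 0.20×1.57 + 0.04×2.05 = 1.5978

1.598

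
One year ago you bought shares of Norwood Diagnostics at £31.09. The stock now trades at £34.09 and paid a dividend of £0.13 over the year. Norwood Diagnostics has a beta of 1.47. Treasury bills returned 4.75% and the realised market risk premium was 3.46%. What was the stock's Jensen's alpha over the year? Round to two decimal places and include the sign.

Realised HPR = (P1 + D1 − P0) / P0 = (34.09 + 0.13 − 31.09) / 31.09 = 3.13 / 31.09 = 10.0675%
CAPM required = R_f + β·MRP = 4.75% + 1.47 × 3.46% = 9.8362%
α = realised − required = 10.0675% − 9.8362% = +0.23%

+0.23%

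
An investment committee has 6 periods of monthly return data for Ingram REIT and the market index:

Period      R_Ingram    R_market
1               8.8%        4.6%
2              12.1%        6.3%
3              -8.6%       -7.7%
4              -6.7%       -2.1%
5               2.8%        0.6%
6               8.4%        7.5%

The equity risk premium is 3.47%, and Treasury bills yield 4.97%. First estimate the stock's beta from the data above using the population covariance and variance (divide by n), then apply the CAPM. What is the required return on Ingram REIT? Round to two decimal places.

Mean R_i = (8.8 + 12.1 − 8.6 − 6.7 + 2.8 + 8.4) / 6 = 2.8000%
Mean R_m = (4.6 + 6.3 − 7.7 − 2.1 + 0.6 + 7.5) / 6 = 1.5333%
Σ(R_i − R̄_i)(R_m − R̄_m) = 235.9200  ⇒  Cov = 235.9200 / 6 = 39.3200
Σ(R_m − R̄_m)² = 167.0533  ⇒  Var(R_m) = 167.0533 / 6 = 27.8422
β = Cov / Var(R_m) = 39.3200 / 27.8422 = 1.4122
E(R) = R_f + β × MRP = 4.97% + 1.4122 × 3.47% = 9.87%

9.87%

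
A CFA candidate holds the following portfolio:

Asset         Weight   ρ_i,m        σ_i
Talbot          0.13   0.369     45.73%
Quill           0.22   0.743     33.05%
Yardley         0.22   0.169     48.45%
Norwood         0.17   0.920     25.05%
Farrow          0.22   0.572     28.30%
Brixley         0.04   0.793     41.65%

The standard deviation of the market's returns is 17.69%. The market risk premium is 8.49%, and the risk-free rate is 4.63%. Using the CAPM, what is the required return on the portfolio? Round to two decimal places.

β_Talbot = 0.369 × 45.73% / 17.69% = 0.9539
β_Quill = 0.743 × 33.05% / 17.69% = 1.3881
β_Yardley = 0.169 × 48.45% / 17.69% = 0.4629
β_Norwood = 0.920 × 25.05% / 17.69% = 1.3028
β_Farrow = 0.572 × 28.30% / 17.69% = 0.9151
β_Brixley = 0.793 × 41.65% / 17.69% = 1.8671
β_P = Σ w_i β_i = 0.13×0.9539 + 0.22×1.3881 + 0.22×0.4629 + 0.17×1.3028 + 0.22×0.9151 + 0.04×1.8671 = 1.0287
E(R_P) = R_f + β_P × MRP = 4.63% + 1.0287 × 8.49% = 13.36%

13.36%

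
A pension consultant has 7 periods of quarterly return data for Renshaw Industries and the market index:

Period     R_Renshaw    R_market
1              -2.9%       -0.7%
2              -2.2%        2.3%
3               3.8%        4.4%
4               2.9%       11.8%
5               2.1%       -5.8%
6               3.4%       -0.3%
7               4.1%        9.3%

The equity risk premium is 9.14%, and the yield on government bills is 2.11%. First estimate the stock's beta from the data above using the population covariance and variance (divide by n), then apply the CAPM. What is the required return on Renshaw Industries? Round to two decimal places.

3.73%

Mean R_i = (-2.9 − 2.2 + 3.8 + 2.9 + 2.1 + 3.4 + 4.1) / 7 = 1.6000%
Mean R_m = (-0.7 + 2.3 + 4.4 + 11.8 − 5.8 − 0.3 + 9.3) / 7 = 3.0000%
Σ(R_i − R̄_i)(R_m − R̄_m) = 39.2400  ⇒  Cov = 39.2400 / 7 = 5.6057
Σ(R_m − R̄_m)² = 221.6000  ⇒  Var(R_m) = 221.6000 / 7 = 31.6571
β = Cov / Var(R_m) = 5.6057 / 31.6571 = 0.1771
E(R) = R_f + β × MRP = 2.11% + 0.1771 × 9.14% = 3.73%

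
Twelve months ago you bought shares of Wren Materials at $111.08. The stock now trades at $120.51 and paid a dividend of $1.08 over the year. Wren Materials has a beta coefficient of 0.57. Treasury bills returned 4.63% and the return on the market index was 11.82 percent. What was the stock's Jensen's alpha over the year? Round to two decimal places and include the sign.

+0.73%

Realised HPR = (P1 + D1 − P0) / P0 = (120.51 + 1.08 − 111.08) / 111.08 = 10.51 / 111.08 = 9.4616%
MRP = 11.82% − 4.63% = 7.19%
CAPM required = R_f + β·MRP = 4.63% + 0.57 × 7.19% = 8.7283%
α = realised − required = 9.4616% − 8.7283% = +0.73%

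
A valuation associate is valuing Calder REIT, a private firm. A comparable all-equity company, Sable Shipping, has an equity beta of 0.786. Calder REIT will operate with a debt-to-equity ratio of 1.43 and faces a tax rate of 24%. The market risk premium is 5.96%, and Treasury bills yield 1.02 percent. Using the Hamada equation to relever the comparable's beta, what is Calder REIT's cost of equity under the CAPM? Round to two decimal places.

β_L = β_U × [1 + (1 − t)(D/E)] = 0.786 × [1 + (1 − 0.24) × 1.43]
    = 0.786 × [1 + 0.76 × 1.43] = 0.786 × 2.0868 = 1.6402
E(R) = R_f + β_L × MRP = 1.02% + 1.6402 × 5.96% = 10.80%

10.80%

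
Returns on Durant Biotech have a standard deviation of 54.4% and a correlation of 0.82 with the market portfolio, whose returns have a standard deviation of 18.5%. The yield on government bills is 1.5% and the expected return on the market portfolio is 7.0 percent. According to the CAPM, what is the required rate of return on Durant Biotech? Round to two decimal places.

β = ρ × σ_i / σ_m = 0.82 × 54.4% / 18.5% = 2.4112
MRP = 7.0% − 1.5% = 5.50%
E(R) = 1.5% + 2.4112 × 5.5% = 14.76%

14.76%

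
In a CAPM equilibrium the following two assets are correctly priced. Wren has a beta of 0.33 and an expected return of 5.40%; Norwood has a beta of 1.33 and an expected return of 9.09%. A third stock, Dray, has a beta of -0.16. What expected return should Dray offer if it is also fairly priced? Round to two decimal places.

3.59%

MRP (SML slope) = (9.09% − 5.40%) / (1.33 − 0.33) = 3.69% / 1.00 = 3.6900%
R_f (intercept) = 5.40% − 0.33 × 3.6900% = 4.1823%
E(R_Dray) = R_f + β × MRP = 4.1823% + -0.16 × 3.6900% = 3.59%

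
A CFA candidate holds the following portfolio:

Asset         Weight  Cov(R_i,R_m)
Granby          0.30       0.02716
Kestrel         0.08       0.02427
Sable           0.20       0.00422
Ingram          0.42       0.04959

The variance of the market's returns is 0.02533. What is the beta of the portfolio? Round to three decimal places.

1.254

β_Granby = 0.02716 / 0.02533 = 1.0722
β_Kestrel = 0.02427 / 0.02533 = 0.9582
β_Sable = 0.00422 / 0.02533 = 0.1666
β_Ingram = 0.04959 / 0.02533 = 1.9578
β_P = Σ w_i β_i = 0.30×1.0722 + 0.08×0.9582 + 0.20×0.1666 + 0.42×1.9578 = 1.2539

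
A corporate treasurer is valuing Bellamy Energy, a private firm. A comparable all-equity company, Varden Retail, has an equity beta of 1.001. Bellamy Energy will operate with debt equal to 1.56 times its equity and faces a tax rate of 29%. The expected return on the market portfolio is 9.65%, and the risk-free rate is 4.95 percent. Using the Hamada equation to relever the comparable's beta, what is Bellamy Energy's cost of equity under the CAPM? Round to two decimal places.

β_L = β_U × [1 + (1 − t)(D/E)] = 1.001 × [1 + (1 − 0.29) × 1.56]
    = 1.001 × [1 + 0.71 × 1.56] = 1.001 × 2.1076 = 2.1097
MRP = 9.65% − 4.95% = 4.70%
E(R) = R_f + β_L × MRP = 4.95% + 2.1097 × 4.70% = 14.87%

14.87%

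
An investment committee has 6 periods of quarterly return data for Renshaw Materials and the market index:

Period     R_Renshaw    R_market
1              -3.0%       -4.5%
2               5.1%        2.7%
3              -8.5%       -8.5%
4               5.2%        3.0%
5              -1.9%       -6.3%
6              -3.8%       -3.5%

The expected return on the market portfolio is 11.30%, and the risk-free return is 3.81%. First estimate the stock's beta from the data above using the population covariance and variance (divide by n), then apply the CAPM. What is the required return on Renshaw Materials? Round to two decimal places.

Mean R_i = (-3.0 + 5.1 − 8.5 + 5.2 − 1.9 − 3.8) / 6 = -1.1500%
Mean R_m = (-4.5 + 2.7 − 8.5 + 3.0 − 6.3 − 3.5) / 6 = -2.8500%
Σ(R_i − R̄_i)(R_m − R̄_m) = 120.7250  ⇒  Cov = 120.7250 / 6 = 20.1208
Σ(R_m − R̄_m)² = 111.9950  ⇒  Var(R_m) = 111.9950 / 6 = 18.6658
β = Cov / Var(R_m) = 20.1208 / 18.6658 = 1.0780
MRP = 11.30% − 3.81% = 7.49%
E(R) = R_f + β × MRP = 3.81% + 1.0780 × 7.49% = 11.88%

11.88%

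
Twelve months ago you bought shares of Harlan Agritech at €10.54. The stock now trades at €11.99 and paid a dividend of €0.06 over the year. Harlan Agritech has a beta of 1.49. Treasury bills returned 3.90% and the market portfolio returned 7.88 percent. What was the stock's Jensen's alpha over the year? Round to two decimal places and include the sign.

Realised HPR = (P1 + D1 − P0) / P0 = (11.99 + 0.06 − 10.54) / 10.54 = 1.51 / 10.54 = 14.3264%
MRP = 7.88% − 3.90% = 3.98%
CAPM required = R_f + β·MRP = 3.90% + 1.49 × 3.98% = 9.8302%
α = realised − required = 14.3264% − 9.8302% = +4.50%

+4.50%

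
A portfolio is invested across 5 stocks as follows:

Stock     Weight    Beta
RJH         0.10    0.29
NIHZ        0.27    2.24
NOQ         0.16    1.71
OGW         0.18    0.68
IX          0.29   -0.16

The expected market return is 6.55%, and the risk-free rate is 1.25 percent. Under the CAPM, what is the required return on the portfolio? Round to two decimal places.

6.46%

β_P = Σ w_i β_i = 0.10×0.29 + 0.27×2.24 + 0.16×1.71 + 0.18×0.68 + 0.29×-0.16 = 0.9834
MRP = 6.55% − 1.25% = 5.30%
E(R_P) = R_f + β_P × MRP = 1.25% + 0.9834 × 5.30% = 6.46%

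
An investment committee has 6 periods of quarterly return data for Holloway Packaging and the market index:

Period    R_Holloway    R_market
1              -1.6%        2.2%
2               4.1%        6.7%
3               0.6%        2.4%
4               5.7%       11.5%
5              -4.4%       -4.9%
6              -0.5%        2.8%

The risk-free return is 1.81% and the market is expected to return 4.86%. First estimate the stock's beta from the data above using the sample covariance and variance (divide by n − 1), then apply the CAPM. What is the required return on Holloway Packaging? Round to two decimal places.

Mean R_i = (-1.6 + 4.1 + 0.6 + 5.7 − 4.4 − 0.5) / 6 = 0.6500%
Mean R_m = (2.2 + 6.7 + 2.4 + 11.5 − 4.9 + 2.8) / 6 = 3.4500%
Σ(R_i − R̄_i)(R_m − R̄_m) = 97.6450  ⇒  Cov = 97.6450 / 5 = 19.5290
Σ(R_m − R̄_m)² = 148.1750  ⇒  Var(R_m) = 148.1750 / 5 = 29.6350
β = Cov / Var(R_m) = 19.5290 / 29.6350 = 0.6590
MRP = 4.86% − 1.81% = 3.05%
E(R) = R_f + β × MRP = 1.81% + 0.6590 × 3.05% = 3.82%

3.82%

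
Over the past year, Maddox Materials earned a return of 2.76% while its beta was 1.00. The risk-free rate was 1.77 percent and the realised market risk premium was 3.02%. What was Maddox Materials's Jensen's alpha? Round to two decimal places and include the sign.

CAPM benchmark = R_f + β(R_m − R_f) = 1.77% + 1.00 × 3.02% = 4.7900%
α = actual − benchmark = 2.76% − 4.7900% = -2.03%

-2.03%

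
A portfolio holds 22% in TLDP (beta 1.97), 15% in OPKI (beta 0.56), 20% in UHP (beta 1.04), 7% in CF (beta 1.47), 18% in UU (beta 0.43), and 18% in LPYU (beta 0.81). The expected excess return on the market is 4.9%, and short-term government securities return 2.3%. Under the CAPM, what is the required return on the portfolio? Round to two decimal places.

β_P = Σ w_i β_i = 0.22×1.97 + 0.15×0.56 + 0.20×1.04 + 0.07×1.47 + 0.18×0.43 + 0.18×0.81 = 1.0515
E(R_P) = R_f + β_P × MRP = 2.3% + 1.0515 × 4.9% = 7.45%

7.45%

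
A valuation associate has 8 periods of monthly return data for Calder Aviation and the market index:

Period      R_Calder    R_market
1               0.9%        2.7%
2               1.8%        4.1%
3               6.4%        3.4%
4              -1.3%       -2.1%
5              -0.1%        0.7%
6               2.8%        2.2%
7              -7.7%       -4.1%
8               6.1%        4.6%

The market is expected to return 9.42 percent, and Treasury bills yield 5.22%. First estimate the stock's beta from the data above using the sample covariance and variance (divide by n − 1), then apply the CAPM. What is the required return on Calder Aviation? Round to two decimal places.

10.70%

Mean R_i = (0.9 + 1.8 + 6.4 − 1.3 − 0.1 + 2.8 − 7.7 + 6.1) / 8 = 1.1125%
Mean R_m = (2.7 + 4.1 + 3.4 − 2.1 + 0.7 + 2.2 − 4.1 + 4.6) / 8 = 1.4375%
Σ(R_i − R̄_i)(R_m − R̄_m) = 87.2263  ⇒  Cov = 87.2263 / 7 = 12.4609
Σ(R_m − R̄_m)² = 66.8388  ⇒  Var(R_m) = 66.8388 / 7 = 9.5484
β = Cov / Var(R_m) = 12.4609 / 9.5484 = 1.3050
MRP = 9.42% − 5.22% = 4.20%
E(R) = R_f + β × MRP = 5.22% + 1.3050 × 4.20% = 10.70%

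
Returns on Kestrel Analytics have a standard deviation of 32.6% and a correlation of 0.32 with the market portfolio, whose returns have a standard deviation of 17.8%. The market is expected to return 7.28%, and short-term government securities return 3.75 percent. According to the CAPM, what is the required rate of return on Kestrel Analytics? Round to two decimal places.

5.82%

β = ρ × σ_i / σ_m = 0.32 × 32.6% / 17.8% = 0.5861
MRP = 7.28% − 3.75% = 3.53%
E(R) = 3.75% + 0.5861 × 3.53% = 5.82%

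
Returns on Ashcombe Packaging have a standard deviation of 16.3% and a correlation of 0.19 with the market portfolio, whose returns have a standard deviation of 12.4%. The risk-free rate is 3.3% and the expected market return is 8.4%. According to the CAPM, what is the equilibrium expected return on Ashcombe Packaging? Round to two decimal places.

β = ρ × σ_i / σ_m = 0.19 × 16.3% / 12.4% = 0.2498
MRP = 8.4% − 3.3% = 5.10%
E(R) = 3.3% + 0.2498 × 5.1% = 4.57%

4.57%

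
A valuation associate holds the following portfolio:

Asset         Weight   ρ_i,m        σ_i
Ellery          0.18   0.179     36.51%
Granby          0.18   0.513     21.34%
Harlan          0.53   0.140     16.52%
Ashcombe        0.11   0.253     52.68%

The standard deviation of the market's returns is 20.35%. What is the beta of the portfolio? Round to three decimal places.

β_Ellery = 0.179 × 36.51% / 20.35% = 0.3211
β_Granby = 0.513 × 21.34% / 20.35% = 0.5380
β_Harlan = 0.140 × 16.52% / 20.35% = 0.1137
β_Ashcombe = 0.253 × 52.68% / 20.35% = 0.6549
β_P = Σ w_i β_i = 0.18×0.3211 + 0.18×0.5380 + 0.53×0.1137 + 0.11×0.6549 = 0.2869

0.287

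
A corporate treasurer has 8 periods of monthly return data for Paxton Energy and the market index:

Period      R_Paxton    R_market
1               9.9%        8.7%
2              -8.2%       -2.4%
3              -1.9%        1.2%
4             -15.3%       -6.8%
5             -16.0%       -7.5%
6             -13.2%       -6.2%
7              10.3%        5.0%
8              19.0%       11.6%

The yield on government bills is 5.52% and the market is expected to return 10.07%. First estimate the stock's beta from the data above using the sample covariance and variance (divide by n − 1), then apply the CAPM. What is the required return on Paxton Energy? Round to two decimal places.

Mean R_i = (9.9 − 8.2 − 1.9 − 15.3 − 16.0 − 13.2 + 10.3 + 19.0) / 8 = -1.9250%
Mean R_m = (8.7 − 2.4 + 1.2 − 6.8 − 7.5 − 6.2 + 5.0 + 11.6) / 8 = 0.4500%
Σ(R_i − R̄_i)(R_m − R̄_m) = 688.2400  ⇒  Cov = 688.2400 / 7 = 98.3200
Σ(R_m − R̄_m)² = 381.7600  ⇒  Var(R_m) = 381.7600 / 7 = 54.5371
β = Cov / Var(R_m) = 98.3200 / 54.5371 = 1.8028
MRP = 10.07% − 5.52% = 4.55%
E(R) = R_f + β × MRP = 5.52% + 1.8028 × 4.55% = 13.72%

13.72%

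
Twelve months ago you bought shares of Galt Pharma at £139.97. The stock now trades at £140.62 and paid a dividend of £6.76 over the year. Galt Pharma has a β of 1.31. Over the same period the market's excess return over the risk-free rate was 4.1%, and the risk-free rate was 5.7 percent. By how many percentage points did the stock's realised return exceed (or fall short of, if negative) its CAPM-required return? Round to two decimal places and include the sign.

-5.78%

Realised HPR = (P1 + D1 − P0) / P0 = (140.62 + 6.76 − 139.97) / 139.97 = 7.41 / 139.97 = 5.2940%
CAPM required = R_f + β·MRP = 5.7% + 1.31 × 4.1% = 11.0710%
α = realised − required = 5.2940% − 11.0710% = -5.78%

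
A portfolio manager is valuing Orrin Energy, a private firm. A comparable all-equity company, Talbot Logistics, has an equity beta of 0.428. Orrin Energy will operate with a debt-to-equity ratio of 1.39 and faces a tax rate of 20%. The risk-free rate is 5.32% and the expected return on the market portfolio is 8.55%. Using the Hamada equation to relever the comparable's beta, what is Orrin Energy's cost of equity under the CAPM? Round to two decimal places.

8.24%

β_L = β_U × [1 + (1 − t)(D/E)] = 0.428 × [1 + (1 − 0.20) × 1.39]
    = 0.428 × [1 + 0.80 × 1.39] = 0.428 × 2.1120 = 0.9039
MRP = 8.55% − 5.32% = 3.23%
E(R) = R_f + β_L × MRP = 5.32% + 0.9039 × 3.23% = 8.24%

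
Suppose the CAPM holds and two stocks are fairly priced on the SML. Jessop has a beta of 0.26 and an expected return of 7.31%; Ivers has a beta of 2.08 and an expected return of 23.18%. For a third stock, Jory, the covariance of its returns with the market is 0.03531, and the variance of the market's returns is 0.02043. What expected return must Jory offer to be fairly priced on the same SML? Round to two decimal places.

20.11%

MRP = (23.18% − 7.31%) / (2.08 − 0.26) = 8.7198%
R_f = 7.31% − 0.26 × 8.7198% = 5.0429%
β_Jory = Cov / Var(R_m) = 0.03531 / 0.02043 = 1.7283
E(R_Jory) = R_f + β × MRP = 5.0429% + 1.7283 × 8.7198% = 20.11%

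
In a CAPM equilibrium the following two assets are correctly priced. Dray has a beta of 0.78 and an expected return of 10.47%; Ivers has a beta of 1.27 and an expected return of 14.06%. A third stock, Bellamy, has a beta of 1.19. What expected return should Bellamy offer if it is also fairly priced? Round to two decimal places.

MRP (SML slope) = (14.06% − 10.47%) / (1.27 − 0.78) = 3.59% / 0.49 = 7.3265%
R_f (intercept) = 10.47% − 0.78 × 7.3265% = 4.7553%
E(R_Bellamy) = R_f + β × MRP = 4.7553% + 1.19 × 7.3265% = 13.47%

13.47%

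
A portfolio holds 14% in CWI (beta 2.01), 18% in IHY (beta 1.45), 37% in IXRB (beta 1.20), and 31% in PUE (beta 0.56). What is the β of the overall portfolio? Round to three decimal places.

1.160

β_P = Σ w_i β_i = 0.14×2.01 + 0.18×1.45 + 0.37×1.20 + 0.31×0.56 = 1.1600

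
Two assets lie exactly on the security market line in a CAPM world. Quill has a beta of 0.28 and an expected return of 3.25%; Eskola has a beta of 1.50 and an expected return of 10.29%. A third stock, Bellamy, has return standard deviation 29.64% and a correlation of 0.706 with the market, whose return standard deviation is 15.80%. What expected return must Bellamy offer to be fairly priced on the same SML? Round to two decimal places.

MRP = (10.29% − 3.25%) / (1.50 − 0.28) = 5.7705%
R_f = 3.25% − 0.28 × 5.7705% = 1.6343%
β_Bellamy = ρ·σ_i/σ_m = 0.706 × 29.64 / 15.80 = 1.3244
E(R_Bellamy) = R_f + β × MRP = 1.6343% + 1.3244 × 5.7705% = 9.28%

9.28%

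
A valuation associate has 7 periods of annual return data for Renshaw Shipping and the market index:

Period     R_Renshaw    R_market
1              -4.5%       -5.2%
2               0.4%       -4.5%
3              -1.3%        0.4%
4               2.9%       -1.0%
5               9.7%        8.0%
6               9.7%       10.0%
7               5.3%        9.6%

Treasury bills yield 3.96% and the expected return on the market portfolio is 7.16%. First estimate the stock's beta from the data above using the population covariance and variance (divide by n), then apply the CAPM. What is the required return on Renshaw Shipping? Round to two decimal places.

Mean R_i = (-4.5 + 0.4 − 1.3 + 2.9 + 9.7 + 9.7 + 5.3) / 7 = 3.1714%
Mean R_m = (-5.2 − 4.5 + 0.4 − 1.0 + 8.0 + 10.0 + 9.6) / 7 = 2.4714%
Σ(R_i − R̄_i)(R_m − R̄_m) = 188.7943  ⇒  Cov = 188.7943 / 7 = 26.9706
Σ(R_m − R̄_m)² = 261.8543  ⇒  Var(R_m) = 261.8543 / 7 = 37.4078
β = Cov / Var(R_m) = 26.9706 / 37.4078 = 0.7210
MRP = 7.16% − 3.96% = 3.20%
E(R) = R_f + β × MRP = 3.96% + 0.7210 × 3.20% = 6.27%

6.27%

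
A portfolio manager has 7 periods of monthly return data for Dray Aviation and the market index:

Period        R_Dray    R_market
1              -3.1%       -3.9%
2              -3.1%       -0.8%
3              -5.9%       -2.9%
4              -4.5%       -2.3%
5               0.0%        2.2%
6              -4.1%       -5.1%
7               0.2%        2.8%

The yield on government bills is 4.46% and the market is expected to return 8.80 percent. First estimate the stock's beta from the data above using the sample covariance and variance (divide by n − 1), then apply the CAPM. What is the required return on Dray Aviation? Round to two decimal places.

Mean R_i = (-3.1 − 3.1 − 5.9 − 4.5 + 0.0 − 4.1 + 0.2) / 7 = -2.9286%
Mean R_m = (-3.9 − 0.8 − 2.9 − 2.3 + 2.2 − 5.1 + 2.8) / 7 = -1.4286%
Σ(R_i − R̄_i)(R_m − R̄_m) = 34.2143  ⇒  Cov = 34.2143 / 6 = 5.7024
Σ(R_m − R̄_m)² = 53.9543  ⇒  Var(R_m) = 53.9543 / 6 = 8.9924
β = Cov / Var(R_m) = 5.7024 / 8.9924 = 0.6341
MRP = 8.80% − 4.46% = 4.34%
E(R) = R_f + β × MRP = 4.46% + 0.6341 × 4.34% = 7.21%

7.21%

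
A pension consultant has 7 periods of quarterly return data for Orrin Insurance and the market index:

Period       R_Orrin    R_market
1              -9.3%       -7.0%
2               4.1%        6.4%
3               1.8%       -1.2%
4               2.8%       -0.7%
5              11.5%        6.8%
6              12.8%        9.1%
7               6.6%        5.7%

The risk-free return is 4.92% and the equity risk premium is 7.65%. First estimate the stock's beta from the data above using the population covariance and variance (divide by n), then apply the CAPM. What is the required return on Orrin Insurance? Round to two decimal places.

13.92%

Mean R_i = (-9.3 + 4.1 + 1.8 + 2.8 + 11.5 + 12.8 + 6.6) / 7 = 4.3286%
Mean R_m = (-7.0 + 6.4 − 1.2 − 0.7 + 6.8 + 9.1 + 5.7) / 7 = 2.7286%
Σ(R_i − R̄_i)(R_m − R̄_m) = 236.8443  ⇒  Cov = 236.8443 / 7 = 33.8349
Σ(R_m − R̄_m)² = 201.3143  ⇒  Var(R_m) = 201.3143 / 7 = 28.7592
β = Cov / Var(R_m) = 33.8349 / 28.7592 = 1.1765
E(R) = R_f + β × MRP = 4.92% + 1.1765 × 7.65% = 13.92%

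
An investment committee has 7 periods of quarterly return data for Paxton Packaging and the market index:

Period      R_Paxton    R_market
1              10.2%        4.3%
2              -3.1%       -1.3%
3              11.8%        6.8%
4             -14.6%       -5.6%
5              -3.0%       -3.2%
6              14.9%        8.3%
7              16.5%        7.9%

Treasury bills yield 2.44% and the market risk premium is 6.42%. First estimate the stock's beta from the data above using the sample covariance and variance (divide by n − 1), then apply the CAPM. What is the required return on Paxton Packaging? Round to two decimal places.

15.25%

Mean R_i = (10.2 − 3.1 + 11.8 − 14.6 − 3.0 + 14.9 + 16.5) / 7 = 4.6714%
Mean R_m = (4.3 − 1.3 + 6.8 − 5.6 − 3.2 + 8.3 + 7.9) / 7 = 2.4571%
Σ(R_i − R̄_i)(R_m − R̄_m) = 393.1614  ⇒  Cov = 393.1614 / 6 = 65.5269
Σ(R_m − R̄_m)² = 197.0571  ⇒  Var(R_m) = 197.0571 / 6 = 32.8429
β = Cov / Var(R_m) = 65.5269 / 32.8429 = 1.9952
E(R) = R_f + β × MRP = 2.44% + 1.9952 × 6.42% = 15.25%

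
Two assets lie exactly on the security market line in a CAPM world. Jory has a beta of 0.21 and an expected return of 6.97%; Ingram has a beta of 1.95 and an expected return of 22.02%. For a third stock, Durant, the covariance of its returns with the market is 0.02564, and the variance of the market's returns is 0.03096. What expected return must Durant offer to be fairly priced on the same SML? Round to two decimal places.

12.32%

MRP = (22.02% − 6.97%) / (1.95 − 0.21) = 8.6494%
R_f = 6.97% − 0.21 × 8.6494% = 5.1536%
β_Durant = Cov / Var(R_m) = 0.02564 / 0.03096 = 0.8282
E(R_Durant) = R_f + β × MRP = 5.1536% + 0.8282 × 8.6494% = 12.32%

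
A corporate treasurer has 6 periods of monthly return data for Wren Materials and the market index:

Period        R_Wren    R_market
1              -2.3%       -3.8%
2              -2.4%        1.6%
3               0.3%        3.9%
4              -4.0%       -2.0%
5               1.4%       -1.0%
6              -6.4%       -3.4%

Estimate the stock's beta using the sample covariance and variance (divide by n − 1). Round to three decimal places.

Mean R_i = (-2.3 − 2.4 + 0.3 − 4.0 + 1.4 − 6.4) / 6 = -2.2333%
Mean R_m = (-3.8 + 1.6 + 3.9 − 2.0 − 1.0 − 3.4) / 6 = -0.7833%
Σ(R_i − R̄_i)(R_m − R̄_m) = 23.9333  ⇒  Cov = 23.9333 / 5 = 4.7867
Σ(R_m − R̄_m)² = 45.0883  ⇒  Var(R_m) = 45.0883 / 5 = 9.0177
β = Cov / Var(R_m) = 4.7867 / 9.0177 = 0.5308

0.531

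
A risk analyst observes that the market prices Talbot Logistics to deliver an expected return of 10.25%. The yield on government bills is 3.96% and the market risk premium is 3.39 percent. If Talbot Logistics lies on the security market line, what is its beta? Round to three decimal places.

β = (E(R) − R_f) / MRP = (10.25% − 3.96%) / 3.39% = 6.29% / 3.39% = 1.855

1.855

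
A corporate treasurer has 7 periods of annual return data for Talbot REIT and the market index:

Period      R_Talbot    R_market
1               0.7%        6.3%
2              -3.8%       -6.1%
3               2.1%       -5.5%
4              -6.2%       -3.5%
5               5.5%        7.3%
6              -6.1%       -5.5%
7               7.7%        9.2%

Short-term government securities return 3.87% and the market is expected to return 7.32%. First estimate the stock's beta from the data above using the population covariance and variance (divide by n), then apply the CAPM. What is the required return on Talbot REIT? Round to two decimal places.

6.06%

Mean R_i = (0.7 − 3.8 + 2.1 − 6.2 + 5.5 − 6.1 + 7.7) / 7 = -0.0143%
Mean R_m = (6.3 − 6.1 − 5.5 − 3.5 + 7.3 − 5.5 + 9.2) / 7 = 0.3143%
Σ(R_i − R̄_i)(R_m − R̄_m) = 182.3114  ⇒  Cov = 182.3114 / 7 = 26.0445
Σ(R_m − R̄_m)² = 286.8886  ⇒  Var(R_m) = 286.8886 / 7 = 40.9841
β = Cov / Var(R_m) = 26.0445 / 40.9841 = 0.6355
MRP = 7.32% − 3.87% = 3.45%
E(R) = R_f + β × MRP = 3.87% + 0.6355 × 3.45% = 6.06%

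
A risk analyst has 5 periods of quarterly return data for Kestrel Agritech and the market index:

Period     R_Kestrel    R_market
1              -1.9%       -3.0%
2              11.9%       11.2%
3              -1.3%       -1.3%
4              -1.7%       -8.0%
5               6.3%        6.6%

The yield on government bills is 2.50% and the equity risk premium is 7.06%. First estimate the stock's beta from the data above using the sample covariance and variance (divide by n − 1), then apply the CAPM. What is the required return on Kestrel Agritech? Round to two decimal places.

7.88%

Mean R_i = (-1.9 + 11.9 − 1.3 − 1.7 + 6.3) / 5 = 2.6600%
Mean R_m = (-3.0 + 11.2 − 1.3 − 8.0 + 6.6) / 5 = 1.1000%
Σ(R_i − R̄_i)(R_m − R̄_m) = 181.2200  ⇒  Cov = 181.2200 / 4 = 45.3050
Σ(R_m − R̄_m)² = 237.6400  ⇒  Var(R_m) = 237.6400 / 4 = 59.4100
β = Cov / Var(R_m) = 45.3050 / 59.4100 = 0.7626
E(R) = R_f + β × MRP = 2.50% + 0.7626 × 7.06% = 7.88%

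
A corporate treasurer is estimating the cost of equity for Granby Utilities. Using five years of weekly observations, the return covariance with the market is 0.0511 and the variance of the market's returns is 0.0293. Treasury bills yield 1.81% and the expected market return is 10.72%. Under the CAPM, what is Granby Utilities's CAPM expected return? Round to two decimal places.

17.35%

β = Cov(R_i, R_m) / Var(R_m) = 0.0511 / 0.0293 = 1.7440
MRP = 10.72% − 1.81% = 8.91%
E(R) = R_f + β × MRP = 1.81% + 1.7440 × 8.91% = 17.35%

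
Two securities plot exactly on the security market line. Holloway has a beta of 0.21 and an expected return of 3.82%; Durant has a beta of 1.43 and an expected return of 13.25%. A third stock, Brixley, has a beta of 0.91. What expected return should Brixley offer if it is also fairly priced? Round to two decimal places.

9.23%

MRP (SML slope) = (13.25% − 3.82%) / (1.43 − 0.21) = 9.43% / 1.22 = 7.7295%
R_f (intercept) = 3.82% − 0.21 × 7.7295% = 2.1968%
E(R_Brixley) = R_f + β × MRP = 2.1968% + 0.91 × 7.7295% = 9.23%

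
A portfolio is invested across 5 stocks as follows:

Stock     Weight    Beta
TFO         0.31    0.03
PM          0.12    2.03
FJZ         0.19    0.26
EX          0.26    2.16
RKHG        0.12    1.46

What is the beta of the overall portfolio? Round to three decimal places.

β_P = Σ w_i β_i = 0.31×0.03 + 0.12×2.03 + 0.19×0.26 + 0.26×2.16 + 0.12×1.46 = 1.0391

1.039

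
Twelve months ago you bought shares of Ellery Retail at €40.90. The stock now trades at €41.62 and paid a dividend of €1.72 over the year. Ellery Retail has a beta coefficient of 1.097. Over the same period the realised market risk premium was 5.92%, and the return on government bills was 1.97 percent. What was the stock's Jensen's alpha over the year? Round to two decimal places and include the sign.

-2.50%

Realised HPR = (P1 + D1 − P0) / P0 = (41.62 + 1.72 − 40.90) / 40.90 = 2.44 / 40.90 = 5.9658%
CAPM required = R_f + β·MRP = 1.97% + 1.097 × 5.92% = 8.46424%
α = realised − required = 5.9658% − 8.46424% = -2.50%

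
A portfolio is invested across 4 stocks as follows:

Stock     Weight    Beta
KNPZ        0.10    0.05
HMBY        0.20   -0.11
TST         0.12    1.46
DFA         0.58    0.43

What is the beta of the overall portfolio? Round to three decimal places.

β_P = Σ w_i β_i = 0.10×0.05 + 0.20×-0.11 + 0.12×1.46 + 0.58×0.43 = 0.4076

0.408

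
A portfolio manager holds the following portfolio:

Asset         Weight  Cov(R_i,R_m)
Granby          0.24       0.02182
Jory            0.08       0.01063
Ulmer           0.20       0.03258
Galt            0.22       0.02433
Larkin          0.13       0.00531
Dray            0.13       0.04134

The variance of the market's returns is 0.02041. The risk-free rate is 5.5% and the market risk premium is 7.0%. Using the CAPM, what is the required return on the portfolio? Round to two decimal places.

13.74%

β_Granby = 0.02182 / 0.02041 = 1.0691
β_Jory = 0.01063 / 0.02041 = 0.5208
β_Ulmer = 0.03258 / 0.02041 = 1.5963
β_Galt = 0.02433 / 0.02041 = 1.1921
β_Larkin = 0.00531 / 0.02041 = 0.2602
β_Dray = 0.04134 / 0.02041 = 2.0255
β_P = Σ w_i β_i = 0.24×1.0691 + 0.08×0.5208 + 0.20×1.5963 + 0.22×1.1921 + 0.13×0.2602 + 0.13×2.0255 = 1.1769
E(R_P) = R_f + β_P × MRP = 5.5% + 1.1769 × 7.0% = 13.74%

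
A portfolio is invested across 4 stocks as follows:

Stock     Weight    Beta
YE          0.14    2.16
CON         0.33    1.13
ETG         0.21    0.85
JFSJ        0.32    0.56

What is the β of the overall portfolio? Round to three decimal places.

1.033

β_P = Σ w_i β_i = 0.14×2.16 + 0.33×1.13 + 0.21×0.85 + 0.32×0.56 = 1.0330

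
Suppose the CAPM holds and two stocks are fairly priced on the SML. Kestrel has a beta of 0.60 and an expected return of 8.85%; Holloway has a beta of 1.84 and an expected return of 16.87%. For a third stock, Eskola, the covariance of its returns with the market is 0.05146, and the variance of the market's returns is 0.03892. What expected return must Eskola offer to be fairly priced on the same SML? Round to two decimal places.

13.52%

MRP = (16.87% − 8.85%) / (1.84 − 0.60) = 6.4677%
R_f = 8.85% − 0.60 × 6.4677% = 4.9694%
β_Eskola = Cov / Var(R_m) = 0.05146 / 0.03892 = 1.3222
E(R_Eskola) = R_f + β × MRP = 4.9694% + 1.3222 × 6.4677% = 13.52%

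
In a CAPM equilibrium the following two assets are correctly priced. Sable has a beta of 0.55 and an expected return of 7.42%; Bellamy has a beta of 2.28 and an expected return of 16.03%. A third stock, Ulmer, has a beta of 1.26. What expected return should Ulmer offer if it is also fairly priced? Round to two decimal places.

MRP (SML slope) = (16.03% − 7.42%) / (2.28 − 0.55) = 8.61% / 1.73 = 4.9769%
R_f (intercept) = 7.42% − 0.55 × 4.9769% = 4.6827%
E(R_Ulmer) = R_f + β × MRP = 4.6827% + 1.26 × 4.9769% = 10.95%

10.95%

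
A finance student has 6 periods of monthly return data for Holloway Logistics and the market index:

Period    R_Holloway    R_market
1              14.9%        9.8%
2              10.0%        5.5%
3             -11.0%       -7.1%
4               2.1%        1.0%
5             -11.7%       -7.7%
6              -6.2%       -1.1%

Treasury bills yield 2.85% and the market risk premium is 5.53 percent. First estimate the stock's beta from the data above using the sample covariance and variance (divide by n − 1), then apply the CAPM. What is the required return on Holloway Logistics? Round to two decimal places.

11.63%

Mean R_i = (14.9 + 10.0 − 11.0 + 2.1 − 11.7 − 6.2) / 6 = -0.3167%
Mean R_m = (9.8 + 5.5 − 7.1 + 1.0 − 7.7 − 1.1) / 6 = 0.0667%
Σ(R_i − R̄_i)(R_m − R̄_m) = 378.2567  ⇒  Cov = 378.2567 / 5 = 75.6513
Σ(R_m − R̄_m)² = 238.1733  ⇒  Var(R_m) = 238.1733 / 5 = 47.6347
β = Cov / Var(R_m) = 75.6513 / 47.6347 = 1.5882
E(R) = R_f + β × MRP = 2.85% + 1.5882 × 5.53% = 11.63%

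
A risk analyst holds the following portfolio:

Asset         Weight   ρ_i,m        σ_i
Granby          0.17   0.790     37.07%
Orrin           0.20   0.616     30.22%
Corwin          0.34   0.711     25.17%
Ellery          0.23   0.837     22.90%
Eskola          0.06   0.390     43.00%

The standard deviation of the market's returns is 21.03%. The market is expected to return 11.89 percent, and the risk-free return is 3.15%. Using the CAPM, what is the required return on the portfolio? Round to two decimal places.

β_Granby = 0.790 × 37.07% / 21.03% = 1.3925
β_Orrin = 0.616 × 30.22% / 21.03% = 0.8852
β_Corwin = 0.711 × 25.17% / 21.03% = 0.8510
β_Ellery = 0.837 × 22.90% / 21.03% = 0.9114
β_Eskola = 0.390 × 43.00% / 21.03% = 0.7974
β_P = Σ w_i β_i = 0.17×1.3925 + 0.20×0.8852 + 0.34×0.8510 + 0.23×0.9114 + 0.06×0.7974 = 0.9606
MRP = 11.89% − 3.15% = 8.74%
E(R_P) = R_f + β_P × MRP = 3.15% + 0.9606 × 8.74% = 11.55%

11.55%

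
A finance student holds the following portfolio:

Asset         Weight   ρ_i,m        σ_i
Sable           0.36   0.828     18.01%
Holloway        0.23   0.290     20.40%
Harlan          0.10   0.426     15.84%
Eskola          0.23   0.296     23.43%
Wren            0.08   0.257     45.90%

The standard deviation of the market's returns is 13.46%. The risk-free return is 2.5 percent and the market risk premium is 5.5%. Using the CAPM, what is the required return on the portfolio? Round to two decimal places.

6.56%

β_Sable = 0.828 × 18.01% / 13.46% = 1.1079
β_Holloway = 0.290 × 20.40% / 13.46% = 0.4395
β_Harlan = 0.426 × 15.84% / 13.46% = 0.5013
β_Eskola = 0.296 × 23.43% / 13.46% = 0.5153
β_Wren = 0.257 × 45.90% / 13.46% = 0.8764
β_P = Σ w_i β_i = 0.36×1.1079 + 0.23×0.4395 + 0.10×0.5013 + 0.23×0.5153 + 0.08×0.8764 = 0.7387
E(R_P) = R_f + β_P × MRP = 2.5% + 0.7387 × 5.5% = 6.56%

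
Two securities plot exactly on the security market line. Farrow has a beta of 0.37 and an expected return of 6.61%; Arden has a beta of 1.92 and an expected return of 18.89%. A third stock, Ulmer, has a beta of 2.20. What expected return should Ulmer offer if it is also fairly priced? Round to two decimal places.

MRP (SML slope) = (18.89% − 6.61%) / (1.92 − 0.37) = 12.28% / 1.55 = 7.9226%
R_f (intercept) = 6.61% − 0.37 × 7.9226% = 3.6786%
E(R_Ulmer) = R_f + β × MRP = 3.6786% + 2.20 × 7.9226% = 21.11%

21.11%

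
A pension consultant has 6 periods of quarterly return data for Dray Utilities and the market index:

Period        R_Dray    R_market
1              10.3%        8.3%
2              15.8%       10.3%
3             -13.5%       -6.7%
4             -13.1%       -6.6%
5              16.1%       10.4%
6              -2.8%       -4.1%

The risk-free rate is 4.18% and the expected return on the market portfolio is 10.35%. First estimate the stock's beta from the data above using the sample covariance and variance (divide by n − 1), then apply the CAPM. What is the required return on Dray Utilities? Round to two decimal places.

13.95%

Mean R_i = (10.3 + 15.8 − 13.5 − 13.1 + 16.1 − 2.8) / 6 = 2.1333%
Mean R_m = (8.3 + 10.3 − 6.7 − 6.6 + 10.4 − 4.1) / 6 = 1.9333%
Σ(R_i − R̄_i)(R_m − R̄_m) = 579.3133  ⇒  Cov = 579.3133 / 5 = 115.8627
Σ(R_m − R̄_m)² = 365.9733  ⇒  Var(R_m) = 365.9733 / 5 = 73.1947
β = Cov / Var(R_m) = 115.8627 / 73.1947 = 1.5829
MRP = 10.35% − 4.18% = 6.17%
E(R) = R_f + β × MRP = 4.18% + 1.5829 × 6.17% = 13.95%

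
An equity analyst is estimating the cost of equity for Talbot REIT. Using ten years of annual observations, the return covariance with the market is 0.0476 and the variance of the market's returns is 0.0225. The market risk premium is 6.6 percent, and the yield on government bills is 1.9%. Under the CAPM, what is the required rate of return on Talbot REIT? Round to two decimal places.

15.86%

β = Cov(R_i, R_m) / Var(R_m) = 0.0476 / 0.0225 = 2.1156
E(R) = R_f + β × MRP = 1.9% + 2.1156 × 6.6% = 15.86%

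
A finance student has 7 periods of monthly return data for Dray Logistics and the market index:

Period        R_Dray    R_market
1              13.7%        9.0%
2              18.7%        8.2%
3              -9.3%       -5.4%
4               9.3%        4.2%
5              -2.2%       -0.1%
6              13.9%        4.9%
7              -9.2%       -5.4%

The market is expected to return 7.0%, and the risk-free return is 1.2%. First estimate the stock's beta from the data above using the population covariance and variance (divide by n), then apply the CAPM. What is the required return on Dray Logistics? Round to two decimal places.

Mean R_i = (13.7 + 18.7 − 9.3 + 9.3 − 2.2 + 13.9 − 9.2) / 7 = 4.9857%
Mean R_m = (9.0 + 8.2 − 5.4 + 4.2 − 0.1 + 4.9 − 5.4) / 7 = 2.2000%
Σ(R_i − R̄_i)(R_m − R̄_m) = 407.1500  ⇒  Cov = 407.1500 / 7 = 58.1643
Σ(R_m − R̄_m)² = 214.3400  ⇒  Var(R_m) = 214.3400 / 7 = 30.6200
β = Cov / Var(R_m) = 58.1643 / 30.6200 = 1.8996
MRP = 7.0% − 1.2% = 5.80%
E(R) = R_f + β × MRP = 1.2% + 1.8996 × 5.8% = 12.22%

12.22%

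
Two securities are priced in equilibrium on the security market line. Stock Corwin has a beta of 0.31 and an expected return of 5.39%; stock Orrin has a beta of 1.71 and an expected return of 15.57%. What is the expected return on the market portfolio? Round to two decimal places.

10.41%

Both satisfy E(R) = R_f + β·MRP, so the slope of the SML is
MRP = (15.57% − 5.39%) / (1.71 − 0.31) = 10.18% / 1.40 = 7.2714%
R_f = E(R_Corwin) − β_Corwin·MRP = 5.39% − 0.31 × 7.2714% = 3.1359%
E(R_m) = R_f + MRP = 3.1359% + 7.2714% = 10.41%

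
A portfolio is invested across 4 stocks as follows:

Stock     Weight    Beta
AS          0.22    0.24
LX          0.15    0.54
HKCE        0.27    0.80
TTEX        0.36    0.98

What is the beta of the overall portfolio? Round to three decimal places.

β_P = Σ w_i β_i = 0.22×0.24 + 0.15×0.54 + 0.27×0.80 + 0.36×0.98 = 0.7026

0.703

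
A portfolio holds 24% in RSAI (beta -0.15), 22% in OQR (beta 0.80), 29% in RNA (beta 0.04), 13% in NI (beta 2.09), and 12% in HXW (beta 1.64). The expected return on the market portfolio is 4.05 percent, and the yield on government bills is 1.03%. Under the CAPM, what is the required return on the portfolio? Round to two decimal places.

2.90%

β_P = Σ w_i β_i = 0.24×-0.15 + 0.22×0.80 + 0.29×0.04 + 0.13×2.09 + 0.12×1.64 = 0.6201
MRP = 4.05% − 1.03% = 3.02%
E(R_P) = R_f + β_P × MRP = 1.03% + 0.6201 × 3.02% = 2.90%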